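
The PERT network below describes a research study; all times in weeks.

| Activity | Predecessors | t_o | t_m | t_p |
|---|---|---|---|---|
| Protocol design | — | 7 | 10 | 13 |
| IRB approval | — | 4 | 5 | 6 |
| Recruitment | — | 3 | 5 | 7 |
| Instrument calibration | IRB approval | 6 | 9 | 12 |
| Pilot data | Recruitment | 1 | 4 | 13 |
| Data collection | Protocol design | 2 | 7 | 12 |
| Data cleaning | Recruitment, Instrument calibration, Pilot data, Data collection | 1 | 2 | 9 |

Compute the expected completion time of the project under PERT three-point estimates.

20 weeks

te_Protocol design = (7 + 4·10 + 13)/6 = 60/6 = 10
te_IRB approval = (4 + 4·5 + 6)/6 = 30/6 = 5
te_Recruitment = (3 + 4·5 + 7)/6 = 30/6 = 5
te_Instrument calibration = (6 + 4·9 + 12)/6 = 54/6 = 9
te_Pilot data = (1 + 4·4 + 13)/6 = 30/6 = 5
te_Data collection = (2 + 4·7 + 12)/6 = 42/6 = 7
te_Data cleaning = (1 + 4·2 + 9)/6 = 18/6 = 3

Forward pass:
ES_Protocol design = 0; EF_Protocol design = 10
ES_IRB approval = 0; EF_IRB approval = 5
ES_Recruitment = 0; EF_Recruitment = 5
ES_Instrument calibration = 5; EF_Instrument calibration = 5+9 = 14
ES_Pilot data = 5; EF_Pilot data = 5+5 = 10
ES_Data collection = 10; EF_Data collection = 10+7 = 17
ES_Data cleaning = max(EF_Recruitment=5, EF_Instrument calibration=14, EF_Pilot data=10, EF_Data collection=17) = 17; EF_Data cleaning = 17+3 = 20
Expected project duration μ = 20 weeks. Critical path: Protocol design → Data collection → Data cleaning.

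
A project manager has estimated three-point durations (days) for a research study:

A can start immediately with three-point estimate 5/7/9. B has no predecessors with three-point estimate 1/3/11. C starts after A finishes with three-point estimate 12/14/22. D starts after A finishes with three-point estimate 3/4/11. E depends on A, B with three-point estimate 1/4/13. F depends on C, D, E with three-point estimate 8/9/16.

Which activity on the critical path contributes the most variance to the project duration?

C

te_A = (5 + 4·7 + 9)/6 = 42/6 = 7; σ²_A = ((9−5)/6)² = 0.444
te_B = (1 + 4·3 + 11)/6 = 24/6 = 4; σ²_B = ((11−1)/6)² = 2.778
te_C = (12 + 4·14 + 22)/6 = 90/6 = 15; σ²_C = ((22−12)/6)² = 2.778
te_D = (3 + 4·4 + 11)/6 = 30/6 = 5; σ²_D = ((11−3)/6)² = 1.778
te_E = (1 + 4·4 + 13)/6 = 30/6 = 5; σ²_E = ((13−1)/6)² = 4.000
te_F = (8 + 4·9 + 16)/6 = 60/6 = 10; σ²_F = ((16−8)/6)² = 1.778

Forward pass:
ES_A = 0; EF_A = 7
ES_B = 0; EF_B = 4
ES_C = 7; EF_C = 7+15 = 22
ES_D = 7; EF_D = 7+5 = 12
ES_E = max(EF_A=7, EF_B=4) = 7; EF_E = 7+5 = 12
ES_F = max(EF_C=22, EF_D=12, EF_E=12) = 22; EF_F = 22+10 = 32
Expected project duration μ = 32 days. Critical path: A → C → F.

Variances on critical path: σ²_A=0.444, σ²_C=2.778, σ²_F=1.778.
Largest is σ²_C = 2.778.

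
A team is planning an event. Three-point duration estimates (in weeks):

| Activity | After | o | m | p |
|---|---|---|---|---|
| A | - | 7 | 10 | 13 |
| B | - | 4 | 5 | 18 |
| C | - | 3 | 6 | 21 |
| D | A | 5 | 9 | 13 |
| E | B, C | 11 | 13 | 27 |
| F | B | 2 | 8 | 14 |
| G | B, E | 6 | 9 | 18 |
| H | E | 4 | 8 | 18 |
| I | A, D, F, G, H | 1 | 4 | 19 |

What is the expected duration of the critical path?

te_A = (7 + 4·10 + 13)/6 = 60/6 = 10
te_B = (4 + 4·5 + 18)/6 = 42/6 = 7
te_C = (3 + 4·6 + 21)/6 = 48/6 = 8
te_D = (5 + 4·9 + 13)/6 = 54/6 = 9
te_E = (11 + 4·13 + 27)/6 = 90/6 = 15
te_F = (2 + 4·8 + 14)/6 = 48/6 = 8
te_G = (6 + 4·9 + 18)/6 = 60/6 = 10
te_H = (4 + 4·8 + 18)/6 = 54/6 = 9
te_I = (1 + 4·4 + 19)/6 = 36/6 = 6

Forward pass:
ES_A = 0; EF_A = 10
ES_B = 0; EF_B = 7
ES_C = 0; EF_C = 8
ES_D = 10; EF_D = 10+9 = 19
ES_E = max(EF_B=7, EF_C=8) = 8; EF_E = 8+15 = 23
ES_F = 7; EF_F = 7+8 = 15
ES_G = max(EF_B=7, EF_E=23) = 23; EF_G = 23+10 = 33
ES_H = 23; EF_H = 23+9 = 32
ES_I = max(EF_A=10, EF_D=19, EF_F=15, EF_G=33, EF_H=32) = 33; EF_I = 33+6 = 39
Expected project duration μ = 39 weeks. Critical path: C → E → G → I.

39 weeks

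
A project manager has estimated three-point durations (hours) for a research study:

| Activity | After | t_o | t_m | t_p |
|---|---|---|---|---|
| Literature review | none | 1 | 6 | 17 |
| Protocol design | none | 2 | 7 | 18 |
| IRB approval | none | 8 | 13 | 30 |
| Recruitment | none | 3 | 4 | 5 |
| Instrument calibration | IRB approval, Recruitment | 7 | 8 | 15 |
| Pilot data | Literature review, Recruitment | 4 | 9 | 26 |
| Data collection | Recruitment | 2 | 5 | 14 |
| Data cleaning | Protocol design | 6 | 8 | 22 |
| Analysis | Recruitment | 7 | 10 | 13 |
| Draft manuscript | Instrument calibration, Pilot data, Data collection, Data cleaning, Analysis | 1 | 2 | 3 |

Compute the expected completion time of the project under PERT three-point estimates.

26 hours

te_Literature review = (1 + 4·6 + 17)/6 = 42/6 = 7
te_Protocol design = (2 + 4·7 + 18)/6 = 48/6 = 8
te_IRB approval = (8 + 4·13 + 30)/6 = 90/6 = 15
te_Recruitment = (3 + 4·4 + 5)/6 = 24/6 = 4
te_Instrument calibration = (7 + 4·8 + 15)/6 = 54/6 = 9
te_Pilot data = (4 + 4·9 + 26)/6 = 66/6 = 11
te_Data collection = (2 + 4·5 + 14)/6 = 36/6 = 6
te_Data cleaning = (6 + 4·8 + 22)/6 = 60/6 = 10
te_Analysis = (7 + 4·10 + 13)/6 = 60/6 = 10
te_Draft manuscript = (1 + 4·2 + 3)/6 = 12/6 = 2

Forward pass:
ES_Literature review = 0; EF_Literature review = 7
ES_Protocol design = 0; EF_Protocol design = 8
ES_IRB approval = 0; EF_IRB approval = 15
ES_Recruitment = 0; EF_Recruitment = 4
ES_Instrument calibration = max(EF_IRB approval=15, EF_Recruitment=4) = 15; EF_Instrument calibration = 15+9 = 24
ES_Pilot data = max(EF_Literature review=7, EF_Recruitment=4) = 7; EF_Pilot data = 7+11 = 18
ES_Data collection = 4; EF_Data collection = 4+6 = 10
ES_Data cleaning = 8; EF_Data cleaning = 8+10 = 18
ES_Analysis = 4; EF_Analysis = 4+10 = 14
ES_Draft manuscript = max(EF_Instrument calibration=24, EF_Pilot data=18, EF_Data collection=10, EF_Data cleaning=18, EF_Analysis=14) = 24; EF_Draft manuscript = 24+2 = 26
Expected project duration μ = 26 hours. Critical path: IRB approval → Instrument calibration → Draft manuscript.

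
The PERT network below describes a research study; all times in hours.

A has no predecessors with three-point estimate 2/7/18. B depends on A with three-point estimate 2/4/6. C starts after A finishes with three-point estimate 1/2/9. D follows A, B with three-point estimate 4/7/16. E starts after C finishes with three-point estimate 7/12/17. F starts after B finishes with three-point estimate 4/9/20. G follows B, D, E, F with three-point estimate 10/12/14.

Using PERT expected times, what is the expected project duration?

te_A = (2 + 4·7 + 18)/6 = 48/6 = 8
te_B = (2 + 4·4 + 6)/6 = 24/6 = 4
te_C = (1 + 4·2 + 9)/6 = 18/6 = 3
te_D = (4 + 4·7 + 16)/6 = 48/6 = 8
te_E = (7 + 4·12 + 17)/6 = 72/6 = 12
te_F = (4 + 4·9 + 20)/6 = 60/6 = 10
te_G = (10 + 4·12 + 14)/6 = 72/6 = 12

Forward pass:
ES_A = 0; EF_A = 8
ES_B = 8; EF_B = 8+4 = 12
ES_C = 8; EF_C = 8+3 = 11
ES_D = max(EF_A=8, EF_B=12) = 12; EF_D = 12+8 = 20
ES_E = 11; EF_E = 11+12 = 23
ES_F = 12; EF_F = 12+10 = 22
ES_G = max(EF_B=12, EF_D=20, EF_E=23, EF_F=22) = 23; EF_G = 23+12 = 35
Expected project duration μ = 35 hours. Critical path: A → C → E → G.

35 hours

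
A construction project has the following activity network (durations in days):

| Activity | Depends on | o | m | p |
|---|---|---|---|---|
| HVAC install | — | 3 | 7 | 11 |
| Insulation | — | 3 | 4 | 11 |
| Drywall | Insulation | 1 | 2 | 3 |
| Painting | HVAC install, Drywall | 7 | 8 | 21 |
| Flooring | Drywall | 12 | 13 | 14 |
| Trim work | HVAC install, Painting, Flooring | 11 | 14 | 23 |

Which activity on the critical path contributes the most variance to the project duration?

Trim work

te_HVAC install = (3 + 4·7 + 11)/6 = 42/6 = 7; σ²_HVAC install = ((11−3)/6)² = 1.778
te_Insulation = (3 + 4·4 + 11)/6 = 30/6 = 5; σ²_Insulation = ((11−3)/6)² = 1.778
te_Drywall = (1 + 4·2 + 3)/6 = 12/6 = 2; σ²_Drywall = ((3−1)/6)² = 0.111
te_Painting = (7 + 4·8 + 21)/6 = 60/6 = 10; σ²_Painting = ((21−7)/6)² = 5.444
te_Flooring = (12 + 4·13 + 14)/6 = 78/6 = 13; σ²_Flooring = ((14−12)/6)² = 0.111
te_Trim work = (11 + 4·14 + 23)/6 = 90/6 = 15; σ²_Trim work = ((23−11)/6)² = 4.000

Forward pass:
ES_HVAC install = 0; EF_HVAC install = 7
ES_Insulation = 0; EF_Insulation = 5
ES_Drywall = 5; EF_Drywall = 5+2 = 7
ES_Painting = max(EF_HVAC install=7, EF_Drywall=7) = 7; EF_Painting = 7+10 = 17
ES_Flooring = 7; EF_Flooring = 7+13 = 20
ES_Trim work = max(EF_HVAC install=7, EF_Painting=17, EF_Flooring=20) = 20; EF_Trim work = 20+15 = 35
Expected project duration μ = 35 days. Critical path: Insulation → Drywall → Flooring → Trim work.

Variances on critical path: σ²_Insulation=1.778, σ²_Drywall=0.111, σ²_Flooring=0.111, σ²_Trim work=4.000.
Largest is σ²_Trim work = 4.000.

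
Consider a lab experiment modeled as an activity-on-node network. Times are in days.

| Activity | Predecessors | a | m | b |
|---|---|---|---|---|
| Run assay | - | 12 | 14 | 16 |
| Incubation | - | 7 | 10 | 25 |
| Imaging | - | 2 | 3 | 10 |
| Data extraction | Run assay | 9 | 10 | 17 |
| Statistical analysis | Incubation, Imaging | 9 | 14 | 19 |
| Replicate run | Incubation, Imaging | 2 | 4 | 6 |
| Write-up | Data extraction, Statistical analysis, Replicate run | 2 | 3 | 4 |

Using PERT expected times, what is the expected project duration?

29 days

te_Run assay = (12 + 4·14 + 16)/6 = 84/6 = 14
te_Incubation = (7 + 4·10 + 25)/6 = 72/6 = 12
te_Imaging = (2 + 4·3 + 10)/6 = 24/6 = 4
te_Data extraction = (9 + 4·10 + 17)/6 = 66/6 = 11
te_Statistical analysis = (9 + 4·14 + 19)/6 = 84/6 = 14
te_Replicate run = (2 + 4·4 + 6)/6 = 24/6 = 4
te_Write-up = (2 + 4·3 + 4)/6 = 18/6 = 3

Forward pass:
ES_Run assay = 0; EF_Run assay = 14
ES_Incubation = 0; EF_Incubation = 12
ES_Imaging = 0; EF_Imaging = 4
ES_Data extraction = 14; EF_Data extraction = 14+11 = 25
ES_Statistical analysis = max(EF_Incubation=12, EF_Imaging=4) = 12; EF_Statistical analysis = 12+14 = 26
ES_Replicate run = max(EF_Incubation=12, EF_Imaging=4) = 12; EF_Replicate run = 12+4 = 16
ES_Write-up = max(EF_Data extraction=25, EF_Statistical analysis=26, EF_Replicate run=16) = 26; EF_Write-up = 26+3 = 29
Expected project duration μ = 29 days. Critical path: Incubation → Statistical analysis → Write-up.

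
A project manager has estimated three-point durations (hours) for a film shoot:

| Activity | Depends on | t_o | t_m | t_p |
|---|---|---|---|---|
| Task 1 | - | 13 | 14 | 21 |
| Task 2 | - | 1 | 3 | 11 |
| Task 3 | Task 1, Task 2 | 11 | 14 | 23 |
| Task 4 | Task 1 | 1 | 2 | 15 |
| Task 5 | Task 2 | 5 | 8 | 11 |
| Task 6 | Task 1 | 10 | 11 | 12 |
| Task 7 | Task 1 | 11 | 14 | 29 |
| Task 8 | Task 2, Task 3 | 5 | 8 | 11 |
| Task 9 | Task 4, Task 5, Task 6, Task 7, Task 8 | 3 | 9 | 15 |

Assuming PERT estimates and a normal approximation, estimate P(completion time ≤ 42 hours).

0.064

te_Task 1 = (13 + 4·14 + 21)/6 = 90/6 = 15; σ²_Task 1 = ((21−13)/6)² = 1.778
te_Task 2 = (1 + 4·3 + 11)/6 = 24/6 = 4; σ²_Task 2 = ((11−1)/6)² = 2.778
te_Task 3 = (11 + 4·14 + 23)/6 = 90/6 = 15; σ²_Task 3 = ((23−11)/6)² = 4.000
te_Task 4 = (1 + 4·2 + 15)/6 = 24/6 = 4; σ²_Task 4 = ((15−1)/6)² = 5.444
te_Task 5 = (5 + 4·8 + 11)/6 = 48/6 = 8; σ²_Task 5 = ((11−5)/6)² = 1.000
te_Task 6 = (10 + 4·11 + 12)/6 = 66/6 = 11; σ²_Task 6 = ((12−10)/6)² = 0.111
te_Task 7 = (11 + 4·14 + 29)/6 = 96/6 = 16; σ²_Task 7 = ((29−11)/6)² = 9.000
te_Task 8 = (5 + 4·8 + 11)/6 = 48/6 = 8; σ²_Task 8 = ((11−5)/6)² = 1.000
te_Task 9 = (3 + 4·9 + 15)/6 = 54/6 = 9; σ²_Task 9 = ((15−3)/6)² = 4.000

Forward pass:
ES_Task 1 = 0; EF_Task 1 = 15
ES_Task 2 = 0; EF_Task 2 = 4
ES_Task 3 = max(EF_Task 1=15, EF_Task 2=4) = 15; EF_Task 3 = 15+15 = 30
ES_Task 4 = 15; EF_Task 4 = 15+4 = 19
ES_Task 5 = 4; EF_Task 5 = 4+8 = 12
ES_Task 6 = 15; EF_Task 6 = 15+11 = 26
ES_Task 7 = 15; EF_Task 7 = 15+16 = 31
ES_Task 8 = max(EF_Task 2=4, EF_Task 3=30) = 30; EF_Task 8 = 30+8 = 38
ES_Task 9 = max(EF_Task 4=19, EF_Task 5=12, EF_Task 6=26, EF_Task 7=31, EF_Task 8=38) = 38; EF_Task 9 = 38+9 = 47
Expected project duration μ = 47 hours. Critical path: Task 1 → Task 3 → Task 8 → Task 9.

Variance along critical path = 1.778 + 4.000 + 1.000 + 4.000 = 10.778; σ = √10.778 = 3.283 hours.
Z = (42 − 47) / 3.283 = -1.523
P(T ≤ 42) = Φ(-1.523) ≈ 0.064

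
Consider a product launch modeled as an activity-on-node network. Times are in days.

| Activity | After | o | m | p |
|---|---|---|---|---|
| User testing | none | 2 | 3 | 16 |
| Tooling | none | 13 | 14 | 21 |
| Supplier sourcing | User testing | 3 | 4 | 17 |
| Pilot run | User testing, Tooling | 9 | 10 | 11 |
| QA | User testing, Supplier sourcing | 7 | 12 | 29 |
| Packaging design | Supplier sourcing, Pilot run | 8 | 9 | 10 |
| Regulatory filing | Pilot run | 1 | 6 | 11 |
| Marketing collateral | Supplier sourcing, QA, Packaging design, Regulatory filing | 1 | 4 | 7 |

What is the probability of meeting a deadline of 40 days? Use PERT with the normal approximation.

0.876

te_User testing = (2 + 4·3 + 16)/6 = 30/6 = 5; σ²_User testing = ((16−2)/6)² = 5.444
te_Tooling = (13 + 4·14 + 21)/6 = 90/6 = 15; σ²_Tooling = ((21−13)/6)² = 1.778
te_Supplier sourcing = (3 + 4·4 + 17)/6 = 36/6 = 6; σ²_Supplier sourcing = ((17−3)/6)² = 5.444
te_Pilot run = (9 + 4·10 + 11)/6 = 60/6 = 10; σ²_Pilot run = ((11−9)/6)² = 0.111
te_QA = (7 + 4·12 + 29)/6 = 84/6 = 14; σ²_QA = ((29−7)/6)² = 13.444
te_Packaging design = (8 + 4·9 + 10)/6 = 54/6 = 9; σ²_Packaging design = ((10−8)/6)² = 0.111
te_Regulatory filing = (1 + 4·6 + 11)/6 = 36/6 = 6; σ²_Regulatory filing = ((11−1)/6)² = 2.778
te_Marketing collateral = (1 + 4·4 + 7)/6 = 24/6 = 4; σ²_Marketing collateral = ((7−1)/6)² = 1.000

Forward pass:
ES_User testing = 0; EF_User testing = 5
ES_Tooling = 0; EF_Tooling = 15
ES_Supplier sourcing = 5; EF_Supplier sourcing = 5+6 = 11
ES_Pilot run = max(EF_User testing=5, EF_Tooling=15) = 15; EF_Pilot run = 15+10 = 25
ES_QA = max(EF_User testing=5, EF_Supplier sourcing=11) = 11; EF_QA = 11+14 = 25
ES_Packaging design = max(EF_Supplier sourcing=11, EF_Pilot run=25) = 25; EF_Packaging design = 25+9 = 34
ES_Regulatory filing = 25; EF_Regulatory filing = 25+6 = 31
ES_Marketing collateral = max(EF_Supplier sourcing=11, EF_QA=25, EF_Packaging design=34, EF_Regulatory filing=31) = 34; EF_Marketing collateral = 34+4 = 38
Expected project duration μ = 38 days. Critical path: Tooling → Pilot run → Packaging design → Marketing collateral.

Variance along critical path = 1.778 + 0.111 + 0.111 + 1.000 = 3.000; σ = √3.000 = 1.732 days.
Z = (40 − 38) / 1.732 = 1.155
P(T ≤ 40) = Φ(1.155) ≈ 0.876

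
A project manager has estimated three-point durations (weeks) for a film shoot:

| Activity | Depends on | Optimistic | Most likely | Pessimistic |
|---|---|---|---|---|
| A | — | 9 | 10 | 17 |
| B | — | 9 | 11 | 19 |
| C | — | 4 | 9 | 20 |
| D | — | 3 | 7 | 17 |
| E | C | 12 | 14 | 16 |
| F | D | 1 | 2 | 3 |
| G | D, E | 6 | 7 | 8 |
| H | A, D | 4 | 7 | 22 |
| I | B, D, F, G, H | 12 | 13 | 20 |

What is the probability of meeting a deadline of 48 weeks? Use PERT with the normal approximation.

0.836

te_A = (9 + 4·10 + 17)/6 = 66/6 = 11; σ²_A = ((17−9)/6)² = 1.778
te_B = (9 + 4·11 + 19)/6 = 72/6 = 12; σ²_B = ((19−9)/6)² = 2.778
te_C = (4 + 4·9 + 20)/6 = 60/6 = 10; σ²_C = ((20−4)/6)² = 7.111
te_D = (3 + 4·7 + 17)/6 = 48/6 = 8; σ²_D = ((17−3)/6)² = 5.444
te_E = (12 + 4·14 + 16)/6 = 84/6 = 14; σ²_E = ((16−12)/6)² = 0.444
te_F = (1 + 4·2 + 3)/6 = 12/6 = 2; σ²_F = ((3−1)/6)² = 0.111
te_G = (6 + 4·7 + 8)/6 = 42/6 = 7; σ²_G = ((8−6)/6)² = 0.111
te_H = (4 + 4·7 + 22)/6 = 54/6 = 9; σ²_H = ((22−4)/6)² = 9.000
te_I = (12 + 4·13 + 20)/6 = 84/6 = 14; σ²_I = ((20−12)/6)² = 1.778

Forward pass:
ES_A = 0; EF_A = 11
ES_B = 0; EF_B = 12
ES_C = 0; EF_C = 10
ES_D = 0; EF_D = 8
ES_E = 10; EF_E = 10+14 = 24
ES_F = 8; EF_F = 8+2 = 10
ES_G = max(EF_D=8, EF_E=24) = 24; EF_G = 24+7 = 31
ES_H = max(EF_A=11, EF_D=8) = 11; EF_H = 11+9 = 20
ES_I = max(EF_B=12, EF_D=8, EF_F=10, EF_G=31, EF_H=20) = 31; EF_I = 31+14 = 45
Expected project duration μ = 45 weeks. Critical path: C → E → G → I.

Variance along critical path = 7.111 + 0.444 + 0.111 + 1.778 = 9.444; σ = √9.444 = 3.073 weeks.
Z = (48 − 45) / 3.073 = 0.976
P(T ≤ 48) = Φ(0.976) ≈ 0.836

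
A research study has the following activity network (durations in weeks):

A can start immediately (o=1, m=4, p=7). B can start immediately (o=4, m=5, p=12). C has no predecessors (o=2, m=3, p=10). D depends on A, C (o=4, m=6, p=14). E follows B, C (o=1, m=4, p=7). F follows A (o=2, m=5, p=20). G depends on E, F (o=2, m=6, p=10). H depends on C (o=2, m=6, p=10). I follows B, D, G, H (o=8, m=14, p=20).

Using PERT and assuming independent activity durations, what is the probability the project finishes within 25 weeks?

0.065

te_A = (1 + 4·4 + 7)/6 = 24/6 = 4; σ²_A = ((7−1)/6)² = 1.000
te_B = (4 + 4·5 + 12)/6 = 36/6 = 6; σ²_B = ((12−4)/6)² = 1.778
te_C = (2 + 4·3 + 10)/6 = 24/6 = 4; σ²_C = ((10−2)/6)² = 1.778
te_D = (4 + 4·6 + 14)/6 = 42/6 = 7; σ²_D = ((14−4)/6)² = 2.778
te_E = (1 + 4·4 + 7)/6 = 24/6 = 4; σ²_E = ((7−1)/6)² = 1.000
te_F = (2 + 4·5 + 20)/6 = 42/6 = 7; σ²_F = ((20−2)/6)² = 9.000
te_G = (2 + 4·6 + 10)/6 = 36/6 = 6; σ²_G = ((10−2)/6)² = 1.778
te_H = (2 + 4·6 + 10)/6 = 36/6 = 6; σ²_H = ((10−2)/6)² = 1.778
te_I = (8 + 4·14 + 20)/6 = 84/6 = 14; σ²_I = ((20−8)/6)² = 4.000

Forward pass:
ES_A = 0; EF_A = 4
ES_B = 0; EF_B = 6
ES_C = 0; EF_C = 4
ES_D = max(EF_A=4, EF_C=4) = 4; EF_D = 4+7 = 11
ES_E = max(EF_B=6, EF_C=4) = 6; EF_E = 6+4 = 10
ES_F = 4; EF_F = 4+7 = 11
ES_G = max(EF_E=10, EF_F=11) = 11; EF_G = 11+6 = 17
ES_H = 4; EF_H = 4+6 = 10
ES_I = max(EF_B=6, EF_D=11, EF_G=17, EF_H=10) = 17; EF_I = 17+14 = 31
Expected project duration μ = 31 weeks. Critical path: A → F → G → I.

Variance along critical path = 1.000 + 9.000 + 1.778 + 4.000 = 15.778; σ = √15.778 = 3.972 weeks.
Z = (25 − 31) / 3.972 = -1.511
P(T ≤ 25) = Φ(-1.511) ≈ 0.065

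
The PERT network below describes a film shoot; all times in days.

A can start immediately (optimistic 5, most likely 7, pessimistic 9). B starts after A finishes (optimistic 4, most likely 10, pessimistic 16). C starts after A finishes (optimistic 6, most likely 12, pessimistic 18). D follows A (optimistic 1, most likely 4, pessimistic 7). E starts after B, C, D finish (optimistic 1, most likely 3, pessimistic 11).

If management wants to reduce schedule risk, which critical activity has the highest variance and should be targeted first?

C

te_A = (5 + 4·7 + 9)/6 = 42/6 = 7; σ²_A = ((9−5)/6)² = 0.444
te_B = (4 + 4·10 + 16)/6 = 60/6 = 10; σ²_B = ((16−4)/6)² = 4.000
te_C = (6 + 4·12 + 18)/6 = 72/6 = 12; σ²_C = ((18−6)/6)² = 4.000
te_D = (1 + 4·4 + 7)/6 = 24/6 = 4; σ²_D = ((7−1)/6)² = 1.000
te_E = (1 + 4·3 + 11)/6 = 24/6 = 4; σ²_E = ((11−1)/6)² = 2.778

Forward pass:
ES_A = 0; EF_A = 7
ES_B = 7; EF_B = 7+10 = 17
ES_C = 7; EF_C = 7+12 = 19
ES_D = 7; EF_D = 7+4 = 11
ES_E = max(EF_B=17, EF_C=19, EF_D=11) = 19; EF_E = 19+4 = 23
Expected project duration μ = 23 days. Critical path: A → C → E.

Variances on critical path: σ²_A=0.444, σ²_C=4.000, σ²_E=2.778.
Largest is σ²_C = 4.000.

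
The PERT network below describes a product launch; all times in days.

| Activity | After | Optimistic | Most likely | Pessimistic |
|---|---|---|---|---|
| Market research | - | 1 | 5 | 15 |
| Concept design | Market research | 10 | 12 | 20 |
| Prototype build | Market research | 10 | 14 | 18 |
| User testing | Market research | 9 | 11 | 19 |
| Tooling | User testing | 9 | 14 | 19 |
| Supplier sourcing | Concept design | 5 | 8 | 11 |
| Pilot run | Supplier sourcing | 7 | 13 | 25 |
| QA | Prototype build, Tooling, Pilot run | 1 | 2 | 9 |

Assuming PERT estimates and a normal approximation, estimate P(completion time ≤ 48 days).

te_Market research = (1 + 4·5 + 15)/6 = 36/6 = 6; σ²_Market research = ((15−1)/6)² = 5.444
te_Concept design = (10 + 4·12 + 20)/6 = 78/6 = 13; σ²_Concept design = ((20−10)/6)² = 2.778
te_Prototype build = (10 + 4·14 + 18)/6 = 84/6 = 14; σ²_Prototype build = ((18−10)/6)² = 1.778
te_User testing = (9 + 4·11 + 19)/6 = 72/6 = 12; σ²_User testing = ((19−9)/6)² = 2.778
te_Tooling = (9 + 4·14 + 19)/6 = 84/6 = 14; σ²_Tooling = ((19−9)/6)² = 2.778
te_Supplier sourcing = (5 + 4·8 + 11)/6 = 48/6 = 8; σ²_Supplier sourcing = ((11−5)/6)² = 1.000
te_Pilot run = (7 + 4·13 + 25)/6 = 84/6 = 14; σ²_Pilot run = ((25−7)/6)² = 9.000
te_QA = (1 + 4·2 + 9)/6 = 18/6 = 3; σ²_QA = ((9−1)/6)² = 1.778

Forward pass:
ES_Market research = 0; EF_Market research = 6
ES_Concept design = 6; EF_Concept design = 6+13 = 19
ES_Prototype build = 6; EF_Prototype build = 6+14 = 20
ES_User testing = 6; EF_User testing = 6+12 = 18
ES_Tooling = 18; EF_Tooling = 18+14 = 32
ES_Supplier sourcing = 19; EF_Supplier sourcing = 19+8 = 27
ES_Pilot run = 27; EF_Pilot run = 27+14 = 41
ES_QA = max(EF_Prototype build=20, EF_Tooling=32, EF_Pilot run=41) = 41; EF_QA = 41+3 = 44
Expected project duration μ = 44 days. Critical path: Market research → Concept design → Supplier sourcing → Pilot run → QA.

Variance along critical path = 5.444 + 2.778 + 1.000 + 9.000 + 1.778 = 20.000; σ = √20.000 = 4.472 days.
Z = (48 − 44) / 4.472 = 0.894
P(T ≤ 48) = Φ(0.894) ≈ 0.814

0.814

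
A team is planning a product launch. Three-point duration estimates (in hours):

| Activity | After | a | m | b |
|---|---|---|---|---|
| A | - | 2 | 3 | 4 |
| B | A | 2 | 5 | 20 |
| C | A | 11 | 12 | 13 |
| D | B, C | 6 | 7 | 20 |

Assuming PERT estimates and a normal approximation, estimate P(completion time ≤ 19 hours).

te_A = (2 + 4·3 + 4)/6 = 18/6 = 3; σ²_A = ((4−2)/6)² = 0.111
te_B = (2 + 4·5 + 20)/6 = 42/6 = 7; σ²_B = ((20−2)/6)² = 9.000
te_C = (11 + 4·12 + 13)/6 = 72/6 = 12; σ²_C = ((13−11)/6)² = 0.111
te_D = (6 + 4·7 + 20)/6 = 54/6 = 9; σ²_D = ((20−6)/6)² = 5.444

Forward pass:
ES_A = 0; EF_A = 3
ES_B = 3; EF_B = 3+7 = 10
ES_C = 3; EF_C = 3+12 = 15
ES_D = max(EF_B=10, EF_C=15) = 15; EF_D = 15+9 = 24
Expected project duration μ = 24 hours. Critical path: A → C → D.

Variance along critical path = 0.111 + 0.111 + 5.444 = 5.667; σ = √5.667 = 2.380 hours.
Z = (19 − 24) / 2.380 = -2.100
P(T ≤ 19) = Φ(-2.100) ≈ 0.018

0.018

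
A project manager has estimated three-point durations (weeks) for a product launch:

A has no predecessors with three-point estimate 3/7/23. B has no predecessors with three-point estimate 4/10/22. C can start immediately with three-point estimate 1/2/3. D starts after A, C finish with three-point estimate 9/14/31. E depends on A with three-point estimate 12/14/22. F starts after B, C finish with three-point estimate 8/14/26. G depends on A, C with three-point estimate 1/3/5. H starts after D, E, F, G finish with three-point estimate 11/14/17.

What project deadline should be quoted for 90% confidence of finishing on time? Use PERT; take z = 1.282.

45.6 weeks

te_A = (3 + 4·7 + 23)/6 = 54/6 = 9; σ²_A = ((23−3)/6)² = 11.111
te_B = (4 + 4·10 + 22)/6 = 66/6 = 11; σ²_B = ((22−4)/6)² = 9.000
te_C = (1 + 4·2 + 3)/6 = 12/6 = 2; σ²_C = ((3−1)/6)² = 0.111
te_D = (9 + 4·14 + 31)/6 = 96/6 = 16; σ²_D = ((31−9)/6)² = 13.444
te_E = (12 + 4·14 + 22)/6 = 90/6 = 15; σ²_E = ((22−12)/6)² = 2.778
te_F = (8 + 4·14 + 26)/6 = 90/6 = 15; σ²_F = ((26−8)/6)² = 9.000
te_G = (1 + 4·3 + 5)/6 = 18/6 = 3; σ²_G = ((5−1)/6)² = 0.444
te_H = (11 + 4·14 + 17)/6 = 84/6 = 14; σ²_H = ((17−11)/6)² = 1.000

Forward pass:
ES_A = 0; EF_A = 9
ES_B = 0; EF_B = 11
ES_C = 0; EF_C = 2
ES_D = max(EF_A=9, EF_C=2) = 9; EF_D = 9+16 = 25
ES_E = 9; EF_E = 9+15 = 24
ES_F = max(EF_B=11, EF_C=2) = 11; EF_F = 11+15 = 26
ES_G = max(EF_A=9, EF_C=2) = 9; EF_G = 9+3 = 12
ES_H = max(EF_D=25, EF_E=24, EF_F=26, EF_G=12) = 26; EF_H = 26+14 = 40
Expected project duration μ = 40 weeks. Critical path: B → F → H.

Variance along critical path = 9.000 + 9.000 + 1.000 = 19.000; σ = 4.359 weeks.
D = μ + z·σ = 40 + 1.282·4.359 = 45.6 weeks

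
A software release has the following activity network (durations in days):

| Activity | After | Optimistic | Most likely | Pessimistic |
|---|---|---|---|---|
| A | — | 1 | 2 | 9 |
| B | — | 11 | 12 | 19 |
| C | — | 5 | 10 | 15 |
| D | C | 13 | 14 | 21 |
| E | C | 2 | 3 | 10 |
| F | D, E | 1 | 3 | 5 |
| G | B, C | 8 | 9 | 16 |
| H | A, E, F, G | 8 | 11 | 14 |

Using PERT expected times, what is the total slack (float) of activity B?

te_A = (1 + 4·2 + 9)/6 = 18/6 = 3
te_B = (11 + 4·12 + 19)/6 = 78/6 = 13
te_C = (5 + 4·10 + 15)/6 = 60/6 = 10
te_D = (13 + 4·14 + 21)/6 = 90/6 = 15
te_E = (2 + 4·3 + 10)/6 = 24/6 = 4
te_F = (1 + 4·3 + 5)/6 = 18/6 = 3
te_G = (8 + 4·9 + 16)/6 = 60/6 = 10
te_H = (8 + 4·11 + 14)/6 = 66/6 = 11

Forward pass:
ES_A = 0; EF_A = 3
ES_B = 0; EF_B = 13
ES_C = 0; EF_C = 10
ES_D = 10; EF_D = 10+15 = 25
ES_E = 10; EF_E = 10+4 = 14
ES_F = max(EF_D=25, EF_E=14) = 25; EF_F = 25+3 = 28
ES_G = max(EF_B=13, EF_C=10) = 13; EF_G = 13+10 = 23
ES_H = max(EF_A=3, EF_E=14, EF_F=28, EF_G=23) = 28; EF_H = 28+11 = 39
Expected project duration μ = 39 days. Critical path: C → D → F → H.

Backward pass:
LF_H = 39; LS_H = 39−11 = 28
LF_G = LS_H = 28; LS_G = 28−10 = 18
LF_F = LS_H = 28; LS_F = 28−3 = 25
LF_E = min(LS_F=25, LS_H=28) = 25; LS_E = 25−4 = 21
LF_D = LS_F = 25; LS_D = 25−15 = 10
LF_C = min(LS_D=10, LS_E=21, LS_G=18) = 10; LS_C = 10−10 = 0
LF_B = LS_G = 18; LS_B = 18−13 = 5
LF_A = LS_H = 28; LS_A = 28−3 = 25
Slack_B = LS_B − ES_B = 5 − 0 = 5

5 days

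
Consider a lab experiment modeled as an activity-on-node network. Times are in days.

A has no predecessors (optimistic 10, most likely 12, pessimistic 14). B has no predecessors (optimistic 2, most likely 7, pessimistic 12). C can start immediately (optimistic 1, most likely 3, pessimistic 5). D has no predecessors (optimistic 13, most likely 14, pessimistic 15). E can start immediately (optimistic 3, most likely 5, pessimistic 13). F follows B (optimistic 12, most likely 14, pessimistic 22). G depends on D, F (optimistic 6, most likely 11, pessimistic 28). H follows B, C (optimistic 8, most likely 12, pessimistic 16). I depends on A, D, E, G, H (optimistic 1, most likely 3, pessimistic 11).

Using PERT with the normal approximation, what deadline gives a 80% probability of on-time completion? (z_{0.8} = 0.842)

te_A = (10 + 4·12 + 14)/6 = 72/6 = 12; σ²_A = ((14−10)/6)² = 0.444
te_B = (2 + 4·7 + 12)/6 = 42/6 = 7; σ²_B = ((12−2)/6)² = 2.778
te_C = (1 + 4·3 + 5)/6 = 18/6 = 3; σ²_C = ((5−1)/6)² = 0.444
te_D = (13 + 4·14 + 15)/6 = 84/6 = 14; σ²_D = ((15−13)/6)² = 0.111
te_E = (3 + 4·5 + 13)/6 = 36/6 = 6; σ²_E = ((13−3)/6)² = 2.778
te_F = (12 + 4·14 + 22)/6 = 90/6 = 15; σ²_F = ((22−12)/6)² = 2.778
te_G = (6 + 4·11 + 28)/6 = 78/6 = 13; σ²_G = ((28−6)/6)² = 13.444
te_H = (8 + 4·12 + 16)/6 = 72/6 = 12; σ²_H = ((16−8)/6)² = 1.778
te_I = (1 + 4·3 + 11)/6 = 24/6 = 4; σ²_I = ((11−1)/6)² = 2.778

Forward pass:
ES_A = 0; EF_A = 12
ES_B = 0; EF_B = 7
ES_C = 0; EF_C = 3
ES_D = 0; EF_D = 14
ES_E = 0; EF_E = 6
ES_F = 7; EF_F = 7+15 = 22
ES_G = max(EF_D=14, EF_F=22) = 22; EF_G = 22+13 = 35
ES_H = max(EF_B=7, EF_C=3) = 7; EF_H = 7+12 = 19
ES_I = max(EF_A=12, EF_D=14, EF_E=6, EF_G=35, EF_H=19) = 35; EF_I = 35+4 = 39
Expected project duration μ = 39 days. Critical path: B → F → G → I.

Variance along critical path = 2.778 + 2.778 + 13.444 + 2.778 = 21.778; σ = 4.667 days.
D = μ + z·σ = 39 + 0.842·4.667 = 42.9 days

42.9 days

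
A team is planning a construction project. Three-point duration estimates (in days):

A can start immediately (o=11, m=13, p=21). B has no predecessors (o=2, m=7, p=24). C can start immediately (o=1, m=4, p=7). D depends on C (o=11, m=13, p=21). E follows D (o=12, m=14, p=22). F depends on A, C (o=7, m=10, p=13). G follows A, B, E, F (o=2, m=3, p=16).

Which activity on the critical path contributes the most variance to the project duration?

G

te_A = (11 + 4·13 + 21)/6 = 84/6 = 14; σ²_A = ((21−11)/6)² = 2.778
te_B = (2 + 4·7 + 24)/6 = 54/6 = 9; σ²_B = ((24−2)/6)² = 13.444
te_C = (1 + 4·4 + 7)/6 = 24/6 = 4; σ²_C = ((7−1)/6)² = 1.000
te_D = (11 + 4·13 + 21)/6 = 84/6 = 14; σ²_D = ((21−11)/6)² = 2.778
te_E = (12 + 4·14 + 22)/6 = 90/6 = 15; σ²_E = ((22−12)/6)² = 2.778
te_F = (7 + 4·10 + 13)/6 = 60/6 = 10; σ²_F = ((13−7)/6)² = 1.000
te_G = (2 + 4·3 + 16)/6 = 30/6 = 5; σ²_G = ((16−2)/6)² = 5.444

Forward pass:
ES_A = 0; EF_A = 14
ES_B = 0; EF_B = 9
ES_C = 0; EF_C = 4
ES_D = 4; EF_D = 4+14 = 18
ES_E = 18; EF_E = 18+15 = 33
ES_F = max(EF_A=14, EF_C=4) = 14; EF_F = 14+10 = 24
ES_G = max(EF_A=14, EF_B=9, EF_E=33, EF_F=24) = 33; EF_G = 33+5 = 38
Expected project duration μ = 38 days. Critical path: C → D → E → G.

Variances on critical path: σ²_C=1.000, σ²_D=2.778, σ²_E=2.778, σ²_G=5.444.
Largest is σ²_G = 5.444.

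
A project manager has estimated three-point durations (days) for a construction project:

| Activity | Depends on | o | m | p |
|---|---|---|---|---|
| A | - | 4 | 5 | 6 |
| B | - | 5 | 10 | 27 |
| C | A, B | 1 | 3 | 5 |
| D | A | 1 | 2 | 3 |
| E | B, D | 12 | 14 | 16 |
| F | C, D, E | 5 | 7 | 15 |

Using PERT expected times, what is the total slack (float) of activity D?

5 days

te_A = (4 + 4·5 + 6)/6 = 30/6 = 5
te_B = (5 + 4·10 + 27)/6 = 72/6 = 12
te_C = (1 + 4·3 + 5)/6 = 18/6 = 3
te_D = (1 + 4·2 + 3)/6 = 12/6 = 2
te_E = (12 + 4·14 + 16)/6 = 84/6 = 14
te_F = (5 + 4·7 + 15)/6 = 48/6 = 8

Forward pass:
ES_A = 0; EF_A = 5
ES_B = 0; EF_B = 12
ES_C = max(EF_A=5, EF_B=12) = 12; EF_C = 12+3 = 15
ES_D = 5; EF_D = 5+2 = 7
ES_E = max(EF_B=12, EF_D=7) = 12; EF_E = 12+14 = 26
ES_F = max(EF_C=15, EF_D=7, EF_E=26) = 26; EF_F = 26+8 = 34
Expected project duration μ = 34 days. Critical path: B → E → F.

Backward pass:
LF_F = 34; LS_F = 34−8 = 26
LF_E = LS_F = 26; LS_E = 26−14 = 12
LF_D = min(LS_E=12, LS_F=26) = 12; LS_D = 12−2 = 10
LF_C = LS_F = 26; LS_C = 26−3 = 23
LF_B = min(LS_C=23, LS_E=12) = 12; LS_B = 12−12 = 0
LF_A = min(LS_C=23, LS_D=10) = 10; LS_A = 10−5 = 5
Slack_D = LS_D − ES_D = 10 − 5 = 5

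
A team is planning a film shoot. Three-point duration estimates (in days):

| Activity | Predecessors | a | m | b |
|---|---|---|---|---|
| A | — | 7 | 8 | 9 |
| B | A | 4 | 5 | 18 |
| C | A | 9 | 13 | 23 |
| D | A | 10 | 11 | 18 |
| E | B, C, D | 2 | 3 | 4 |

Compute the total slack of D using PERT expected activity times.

te_A = (7 + 4·8 + 9)/6 = 48/6 = 8
te_B = (4 + 4·5 + 18)/6 = 42/6 = 7
te_C = (9 + 4·13 + 23)/6 = 84/6 = 14
te_D = (10 + 4·11 + 18)/6 = 72/6 = 12
te_E = (2 + 4·3 + 4)/6 = 18/6 = 3

Forward pass:
ES_A = 0; EF_A = 8
ES_B = 8; EF_B = 8+7 = 15
ES_C = 8; EF_C = 8+14 = 22
ES_D = 8; EF_D = 8+12 = 20
ES_E = max(EF_B=15, EF_C=22, EF_D=20) = 22; EF_E = 22+3 = 25
Expected project duration μ = 25 days. Critical path: A → C → E.

Backward pass:
LF_E = 25; LS_E = 25−3 = 22
LF_D = LS_E = 22; LS_D = 22−12 = 10
LF_C = LS_E = 22; LS_C = 22−14 = 8
LF_B = LS_E = 22; LS_B = 22−7 = 15
LF_A = min(LS_B=15, LS_C=8, LS_D=10) = 8; LS_A = 8−8 = 0
Slack_D = LS_D − ES_D = 10 − 8 = 2

2 days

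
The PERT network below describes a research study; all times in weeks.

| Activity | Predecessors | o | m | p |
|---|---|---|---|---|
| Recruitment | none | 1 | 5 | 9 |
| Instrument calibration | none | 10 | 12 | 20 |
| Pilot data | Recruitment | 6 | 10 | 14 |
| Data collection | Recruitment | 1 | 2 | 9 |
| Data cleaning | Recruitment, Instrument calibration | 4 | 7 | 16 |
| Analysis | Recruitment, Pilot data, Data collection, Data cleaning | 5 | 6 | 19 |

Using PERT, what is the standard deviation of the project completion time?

3.50 weeks

te_Recruitment = (1 + 4·5 + 9)/6 = 30/6 = 5; σ²_Recruitment = ((9−1)/6)² = 1.778
te_Instrument calibration = (10 + 4·12 + 20)/6 = 78/6 = 13; σ²_Instrument calibration = ((20−10)/6)² = 2.778
te_Pilot data = (6 + 4·10 + 14)/6 = 60/6 = 10; σ²_Pilot data = ((14−6)/6)² = 1.778
te_Data collection = (1 + 4·2 + 9)/6 = 18/6 = 3; σ²_Data collection = ((9−1)/6)² = 1.778
te_Data cleaning = (4 + 4·7 + 16)/6 = 48/6 = 8; σ²_Data cleaning = ((16−4)/6)² = 4.000
te_Analysis = (5 + 4·6 + 19)/6 = 48/6 = 8; σ²_Analysis = ((19−5)/6)² = 5.444

Forward pass:
ES_Recruitment = 0; EF_Recruitment = 5
ES_Instrument calibration = 0; EF_Instrument calibration = 13
ES_Pilot data = 5; EF_Pilot data = 5+10 = 15
ES_Data collection = 5; EF_Data collection = 5+3 = 8
ES_Data cleaning = max(EF_Recruitment=5, EF_Instrument calibration=13) = 13; EF_Data cleaning = 13+8 = 21
ES_Analysis = max(EF_Recruitment=5, EF_Pilot data=15, EF_Data collection=8, EF_Data cleaning=21) = 21; EF_Analysis = 21+8 = 29
Expected project duration μ = 29 weeks. Critical path: Instrument calibration → Data cleaning → Analysis.

Variance along critical path = 2.778 + 4.000 + 5.444 = 12.222
σ = √12.222 = 3.496 weeks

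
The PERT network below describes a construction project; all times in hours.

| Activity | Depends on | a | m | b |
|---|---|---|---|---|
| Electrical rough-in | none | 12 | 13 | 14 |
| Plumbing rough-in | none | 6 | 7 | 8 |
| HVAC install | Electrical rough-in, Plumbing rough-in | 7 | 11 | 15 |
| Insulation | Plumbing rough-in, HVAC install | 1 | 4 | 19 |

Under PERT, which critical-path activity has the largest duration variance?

te_Electrical rough-in = (12 + 4·13 + 14)/6 = 78/6 = 13; σ²_Electrical rough-in = ((14−12)/6)² = 0.111
te_Plumbing rough-in = (6 + 4·7 + 8)/6 = 42/6 = 7; σ²_Plumbing rough-in = ((8−6)/6)² = 0.111
te_HVAC install = (7 + 4·11 + 15)/6 = 66/6 = 11; σ²_HVAC install = ((15−7)/6)² = 1.778
te_Insulation = (1 + 4·4 + 19)/6 = 36/6 = 6; σ²_Insulation = ((19−1)/6)² = 9.000

Forward pass:
ES_Electrical rough-in = 0; EF_Electrical rough-in = 13
ES_Plumbing rough-in = 0; EF_Plumbing rough-in = 7
ES_HVAC install = max(EF_Electrical rough-in=13, EF_Plumbing rough-in=7) = 13; EF_HVAC install = 13+11 = 24
ES_Insulation = max(EF_Plumbing rough-in=7, EF_HVAC install=24) = 24; EF_Insulation = 24+6 = 30
Expected project duration μ = 30 hours. Critical path: Electrical rough-in → HVAC install → Insulation.

Variances on critical path: σ²_Electrical rough-in=0.111, σ²_HVAC install=1.778, σ²_Insulation=9.000.
Largest is σ²_Insulation = 9.000.

Insulation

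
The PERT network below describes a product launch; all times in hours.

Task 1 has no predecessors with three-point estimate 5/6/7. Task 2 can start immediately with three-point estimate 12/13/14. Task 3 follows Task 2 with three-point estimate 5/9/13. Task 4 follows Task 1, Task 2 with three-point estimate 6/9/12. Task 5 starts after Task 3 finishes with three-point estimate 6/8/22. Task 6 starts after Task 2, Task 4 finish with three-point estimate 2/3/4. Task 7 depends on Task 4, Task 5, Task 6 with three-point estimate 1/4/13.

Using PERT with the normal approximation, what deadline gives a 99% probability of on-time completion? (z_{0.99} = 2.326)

45.4 hours

te_Task 1 = (5 + 4·6 + 7)/6 = 36/6 = 6; σ²_Task 1 = ((7−5)/6)² = 0.111
te_Task 2 = (12 + 4·13 + 14)/6 = 78/6 = 13; σ²_Task 2 = ((14−12)/6)² = 0.111
te_Task 3 = (5 + 4·9 + 13)/6 = 54/6 = 9; σ²_Task 3 = ((13−5)/6)² = 1.778
te_Task 4 = (6 + 4·9 + 12)/6 = 54/6 = 9; σ²_Task 4 = ((12−6)/6)² = 1.000
te_Task 5 = (6 + 4·8 + 22)/6 = 60/6 = 10; σ²_Task 5 = ((22−6)/6)² = 7.111
te_Task 6 = (2 + 4·3 + 4)/6 = 18/6 = 3; σ²_Task 6 = ((4−2)/6)² = 0.111
te_Task 7 = (1 + 4·4 + 13)/6 = 30/6 = 5; σ²_Task 7 = ((13−1)/6)² = 4.000

Forward pass:
ES_Task 1 = 0; EF_Task 1 = 6
ES_Task 2 = 0; EF_Task 2 = 13
ES_Task 3 = 13; EF_Task 3 = 13+9 = 22
ES_Task 4 = max(EF_Task 1=6, EF_Task 2=13) = 13; EF_Task 4 = 13+9 = 22
ES_Task 5 = 22; EF_Task 5 = 22+10 = 32
ES_Task 6 = max(EF_Task 2=13, EF_Task 4=22) = 22; EF_Task 6 = 22+3 = 25
ES_Task 7 = max(EF_Task 4=22, EF_Task 5=32, EF_Task 6=25) = 32; EF_Task 7 = 32+5 = 37
Expected project duration μ = 37 hours. Critical path: Task 2 → Task 3 → Task 5 → Task 7.

Variance along critical path = 0.111 + 1.778 + 7.111 + 4.000 = 13.000; σ = 3.606 hours.
D = μ + z·σ = 37 + 2.326·3.606 = 45.4 hours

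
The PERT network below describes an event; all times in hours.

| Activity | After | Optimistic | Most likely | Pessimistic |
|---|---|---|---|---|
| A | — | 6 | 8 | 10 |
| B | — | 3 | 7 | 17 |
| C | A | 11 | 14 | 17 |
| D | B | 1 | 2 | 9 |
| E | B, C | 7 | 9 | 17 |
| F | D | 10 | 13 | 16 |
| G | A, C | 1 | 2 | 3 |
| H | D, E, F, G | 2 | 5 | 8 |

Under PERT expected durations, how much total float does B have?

te_A = (6 + 4·8 + 10)/6 = 48/6 = 8
te_B = (3 + 4·7 + 17)/6 = 48/6 = 8
te_C = (11 + 4·14 + 17)/6 = 84/6 = 14
te_D = (1 + 4·2 + 9)/6 = 18/6 = 3
te_E = (7 + 4·9 + 17)/6 = 60/6 = 10
te_F = (10 + 4·13 + 16)/6 = 78/6 = 13
te_G = (1 + 4·2 + 3)/6 = 12/6 = 2
te_H = (2 + 4·5 + 8)/6 = 30/6 = 5

Forward pass:
ES_A = 0; EF_A = 8
ES_B = 0; EF_B = 8
ES_C = 8; EF_C = 8+14 = 22
ES_D = 8; EF_D = 8+3 = 11
ES_E = max(EF_B=8, EF_C=22) = 22; EF_E = 22+10 = 32
ES_F = 11; EF_F = 11+13 = 24
ES_G = max(EF_A=8, EF_C=22) = 22; EF_G = 22+2 = 24
ES_H = max(EF_D=11, EF_E=32, EF_F=24, EF_G=24) = 32; EF_H = 32+5 = 37
Expected project duration μ = 37 hours. Critical path: A → C → E → H.

Backward pass:
LF_H = 37; LS_H = 37−5 = 32
LF_G = LS_H = 32; LS_G = 32−2 = 30
LF_F = LS_H = 32; LS_F = 32−13 = 19
LF_E = LS_H = 32; LS_E = 32−10 = 22
LF_D = min(LS_F=19, LS_H=32) = 19; LS_D = 19−3 = 16
LF_C = min(LS_E=22, LS_G=30) = 22; LS_C = 22−14 = 8
LF_B = min(LS_D=16, LS_E=22) = 16; LS_B = 16−8 = 8
LF_A = min(LS_C=8, LS_G=30) = 8; LS_A = 8−8 = 0
Slack_B = LS_B − ES_B = 8 − 0 = 8

8 hours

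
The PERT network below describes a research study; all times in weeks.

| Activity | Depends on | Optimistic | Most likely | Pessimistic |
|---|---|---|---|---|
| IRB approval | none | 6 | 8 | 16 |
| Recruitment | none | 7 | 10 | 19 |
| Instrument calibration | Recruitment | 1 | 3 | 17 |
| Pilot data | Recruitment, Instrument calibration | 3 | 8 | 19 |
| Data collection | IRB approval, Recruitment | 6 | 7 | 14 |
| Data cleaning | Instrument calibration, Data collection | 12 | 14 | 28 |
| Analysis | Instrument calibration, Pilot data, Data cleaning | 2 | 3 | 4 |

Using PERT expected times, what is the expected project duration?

38 weeks

te_IRB approval = (6 + 4·8 + 16)/6 = 54/6 = 9
te_Recruitment = (7 + 4·10 + 19)/6 = 66/6 = 11
te_Instrument calibration = (1 + 4·3 + 17)/6 = 30/6 = 5
te_Pilot data = (3 + 4·8 + 19)/6 = 54/6 = 9
te_Data collection = (6 + 4·7 + 14)/6 = 48/6 = 8
te_Data cleaning = (12 + 4·14 + 28)/6 = 96/6 = 16
te_Analysis = (2 + 4·3 + 4)/6 = 18/6 = 3

Forward pass:
ES_IRB approval = 0; EF_IRB approval = 9
ES_Recruitment = 0; EF_Recruitment = 11
ES_Instrument calibration = 11; EF_Instrument calibration = 11+5 = 16
ES_Pilot data = max(EF_Recruitment=11, EF_Instrument calibration=16) = 16; EF_Pilot data = 16+9 = 25
ES_Data collection = max(EF_IRB approval=9, EF_Recruitment=11) = 11; EF_Data collection = 11+8 = 19
ES_Data cleaning = max(EF_Instrument calibration=16, EF_Data collection=19) = 19; EF_Data cleaning = 19+16 = 35
ES_Analysis = max(EF_Instrument calibration=16, EF_Pilot data=25, EF_Data cleaning=35) = 35; EF_Analysis = 35+3 = 38
Expected project duration μ = 38 weeks. Critical path: Recruitment → Data collection → Data cleaning → Analysis.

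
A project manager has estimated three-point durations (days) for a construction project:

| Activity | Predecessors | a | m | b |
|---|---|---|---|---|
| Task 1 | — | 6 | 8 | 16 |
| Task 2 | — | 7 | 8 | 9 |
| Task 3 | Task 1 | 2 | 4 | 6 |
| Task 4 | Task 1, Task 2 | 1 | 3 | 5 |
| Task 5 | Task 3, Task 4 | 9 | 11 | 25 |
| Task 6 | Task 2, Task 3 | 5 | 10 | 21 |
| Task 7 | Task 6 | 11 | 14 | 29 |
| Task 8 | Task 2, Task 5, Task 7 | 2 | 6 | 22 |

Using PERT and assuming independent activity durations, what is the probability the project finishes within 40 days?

te_Task 1 = (6 + 4·8 + 16)/6 = 54/6 = 9; σ²_Task 1 = ((16−6)/6)² = 2.778
te_Task 2 = (7 + 4·8 + 9)/6 = 48/6 = 8; σ²_Task 2 = ((9−7)/6)² = 0.111
te_Task 3 = (2 + 4·4 + 6)/6 = 24/6 = 4; σ²_Task 3 = ((6−2)/6)² = 0.444
te_Task 4 = (1 + 4·3 + 5)/6 = 18/6 = 3; σ²_Task 4 = ((5−1)/6)² = 0.444
te_Task 5 = (9 + 4·11 + 25)/6 = 78/6 = 13; σ²_Task 5 = ((25−9)/6)² = 7.111
te_Task 6 = (5 + 4·10 + 21)/6 = 66/6 = 11; σ²_Task 6 = ((21−5)/6)² = 7.111
te_Task 7 = (11 + 4·14 + 29)/6 = 96/6 = 16; σ²_Task 7 = ((29−11)/6)² = 9.000
te_Task 8 = (2 + 4·6 + 22)/6 = 48/6 = 8; σ²_Task 8 = ((22−2)/6)² = 11.111

Forward pass:
ES_Task 1 = 0; EF_Task 1 = 9
ES_Task 2 = 0; EF_Task 2 = 8
ES_Task 3 = 9; EF_Task 3 = 9+4 = 13
ES_Task 4 = max(EF_Task 1=9, EF_Task 2=8) = 9; EF_Task 4 = 9+3 = 12
ES_Task 5 = max(EF_Task 3=13, EF_Task 4=12) = 13; EF_Task 5 = 13+13 = 26
ES_Task 6 = max(EF_Task 2=8, EF_Task 3=13) = 13; EF_Task 6 = 13+11 = 24
ES_Task 7 = 24; EF_Task 7 = 24+16 = 40
ES_Task 8 = max(EF_Task 2=8, EF_Task 5=26, EF_Task 7=40) = 40; EF_Task 8 = 40+8 = 48
Expected project duration μ = 48 days. Critical path: Task 1 → Task 3 → Task 6 → Task 7 → Task 8.

Variance along critical path = 2.778 + 0.444 + 7.111 + 9.000 + 11.111 = 30.444; σ = √30.444 = 5.518 days.
Z = (40 − 48) / 5.518 = -1.450
P(T ≤ 40) = Φ(-1.450) ≈ 0.074

0.074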